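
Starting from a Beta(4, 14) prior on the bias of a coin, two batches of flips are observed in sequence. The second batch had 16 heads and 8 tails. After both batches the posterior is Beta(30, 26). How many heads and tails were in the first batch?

Because Beta–binomial updating is additive in the counts, the combined data contributed (α_post−α_prior, β_post−β_prior) successes and failures.
Total across both batches: 30−4=26 heads, 26−14=12 tails.
Subtract the second batch: 26−16=10 heads and 12−8=4 tails.

10 heads and 4 tails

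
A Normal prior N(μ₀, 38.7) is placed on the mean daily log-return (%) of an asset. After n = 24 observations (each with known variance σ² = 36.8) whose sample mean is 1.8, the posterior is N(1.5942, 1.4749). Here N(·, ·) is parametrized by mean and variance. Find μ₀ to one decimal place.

With known observation variance, the Normal–Normal posterior has precision τ_n = τ₀ + n/σ² and mean μ_n = (τ₀μ₀ + (n/σ²)x̄)/τ_n.
Here τ₀ = 1/38.7 = 0.025840 and τ_data = 24/36.8 = 0.652174, so τ_n = 0.678014.
Rearranging for μ₀: μ₀ = (μ_n·τ_n − τ_data·x̄)/τ₀ = (1.5942·0.678014 − 0.652174·1.8) / 0.025840 = -0.093023/0.025840 ≈ -3.6.

μ₀ = -3.6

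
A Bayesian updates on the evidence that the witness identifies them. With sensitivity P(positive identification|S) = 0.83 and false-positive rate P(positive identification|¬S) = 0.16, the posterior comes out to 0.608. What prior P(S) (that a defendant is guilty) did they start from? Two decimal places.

In odds form, posterior odds = prior odds × likelihood ratio, so prior odds = posterior odds ÷ LR.
Posterior odds = 0.608/(1−0.608) = 1.5510. LR = 0.83/0.16 = 5.1875.
Prior odds = 1.5510/5.1875 = 0.2990, so P(S) = 0.2990/(1+0.2990) ≈ 0.23.

P(S) = 0.23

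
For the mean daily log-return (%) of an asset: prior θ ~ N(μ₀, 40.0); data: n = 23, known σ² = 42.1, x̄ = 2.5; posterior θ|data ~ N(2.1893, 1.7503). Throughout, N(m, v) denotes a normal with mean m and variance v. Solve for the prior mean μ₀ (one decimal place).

With known observation variance, the Normal–Normal posterior has precision τ_n = τ₀ + n/σ² and mean μ_n = (τ₀μ₀ + (n/σ²)x̄)/τ_n.
Here τ₀ = 1/40.0 = 0.025000 and τ_data = 23/42.1 = 0.546318, so τ_n = 0.571318.
Rearranging for μ₀: μ₀ = (μ_n·τ_n − τ_data·x̄)/τ₀ = (2.1893·0.571318 − 0.546318·2.5) / 0.025000 = -0.115009/0.025000 ≈ -4.6.

μ₀ = -4.6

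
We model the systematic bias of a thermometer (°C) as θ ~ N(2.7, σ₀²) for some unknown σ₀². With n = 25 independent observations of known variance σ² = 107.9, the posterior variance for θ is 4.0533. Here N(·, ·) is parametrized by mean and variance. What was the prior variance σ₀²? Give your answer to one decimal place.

For the Normal–Normal model with known σ², precisions add: τ_n = τ₀ + n/σ².
So 1/σ₀² = 1/4.0533 − 25/107.9 = 0.246713 − 0.231696 = 0.015017.
Hence σ₀² = 1/0.015017 ≈ 66.6.

σ₀² = 66.6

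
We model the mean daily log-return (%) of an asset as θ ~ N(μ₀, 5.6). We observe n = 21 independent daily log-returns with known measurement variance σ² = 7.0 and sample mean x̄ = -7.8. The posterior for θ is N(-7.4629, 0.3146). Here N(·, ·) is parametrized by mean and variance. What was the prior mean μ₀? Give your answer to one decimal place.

μ₀ = -1.8

The posterior mean is a precision-weighted average: μ_n = (τ₀μ₀ + τ_data·x̄)/(τ₀+τ_data), with τ₀=1/σ₀² and τ_data=n/σ².
Here τ₀ = 1/5.6 = 0.178571 and τ_data = 21/7.0 = 3.000000, so τ_n = 3.178571.
Rearranging for μ₀: μ₀ = (μ_n·τ_n − τ_data·x̄)/τ₀ = (-7.4629·3.178571 − 3.000000·-7.8) / 0.178571 = -0.321358/0.178571 ≈ -1.8.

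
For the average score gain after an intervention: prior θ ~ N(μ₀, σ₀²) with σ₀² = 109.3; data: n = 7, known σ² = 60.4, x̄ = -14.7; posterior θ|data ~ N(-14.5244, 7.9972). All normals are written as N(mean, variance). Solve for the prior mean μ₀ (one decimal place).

μ₀ = -12.3

With known observation variance, the Normal–Normal posterior has precision τ_n = τ₀ + n/σ² and mean μ_n = (τ₀μ₀ + (n/σ²)x̄)/τ_n.
Here τ₀ = 1/109.3 = 0.009149 and τ_data = 7/60.4 = 0.115894, so τ_n = 0.125043.
Rearranging for μ₀: μ₀ = (μ_n·τ_n − τ_data·x̄)/τ₀ = (-14.5244·0.125043 − 0.115894·-14.7) / 0.009149 = -0.112533/0.009149 ≈ -12.3.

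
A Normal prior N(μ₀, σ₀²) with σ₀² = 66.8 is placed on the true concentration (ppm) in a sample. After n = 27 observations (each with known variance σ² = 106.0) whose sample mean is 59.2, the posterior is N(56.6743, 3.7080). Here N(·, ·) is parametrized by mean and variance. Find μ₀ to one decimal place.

μ₀ = 13.7

With known observation variance, the Normal–Normal posterior has precision τ_n = τ₀ + n/σ² and mean μ_n = (τ₀μ₀ + (n/σ²)x̄)/τ_n.
Here τ₀ = 1/66.8 = 0.014970 and τ_data = 27/106.0 = 0.254717, so τ_n = 0.269687.
Rearranging for μ₀: μ₀ = (μ_n·τ_n − τ_data·x̄)/τ₀ = (56.6743·0.269687 − 0.254717·59.2) / 0.014970 = 0.205076/0.014970 ≈ 13.7.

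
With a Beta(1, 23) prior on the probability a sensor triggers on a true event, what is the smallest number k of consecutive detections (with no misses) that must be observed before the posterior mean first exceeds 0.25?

After k detections and 0 misses the posterior is Beta(1+k, 23), with mean (1+k)/(1+23+k).
Set (1+k)/(24+k) > 0.25 and solve: k > (0.25·24 − 1)/(1 − 0.25) = 6.667.
The smallest integer exceeding 6.667 is 7.

k = 7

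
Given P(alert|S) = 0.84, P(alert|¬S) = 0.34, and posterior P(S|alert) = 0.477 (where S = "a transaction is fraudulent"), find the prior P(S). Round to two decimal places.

In odds form, posterior odds = prior odds × likelihood ratio, so prior odds = posterior odds ÷ LR.
Posterior odds = 0.477/(1−0.477) = 0.9120. LR = 0.84/0.34 = 2.4706.
Prior odds = 0.9120/2.4706 = 0.3691, so P(S) = 0.3691/(1+0.3691) ≈ 0.27.

P(S) = 0.27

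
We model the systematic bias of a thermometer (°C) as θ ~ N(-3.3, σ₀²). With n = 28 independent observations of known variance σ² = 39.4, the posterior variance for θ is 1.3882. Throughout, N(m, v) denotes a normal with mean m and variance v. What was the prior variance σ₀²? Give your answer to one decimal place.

For the Normal–Normal model with known σ², precisions add: τ_n = τ₀ + n/σ².
So 1/σ₀² = 1/1.3882 − 28/39.4 = 0.720357 − 0.710660 = 0.009697.
Hence σ₀² = 1/0.009697 ≈ 103.1.

σ₀² = 103.1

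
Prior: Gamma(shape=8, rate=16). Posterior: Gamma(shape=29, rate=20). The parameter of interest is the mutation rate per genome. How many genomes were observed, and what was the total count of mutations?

Gamma–Poisson conjugacy: posterior shape = α + Σxᵢ, posterior rate = β + n.
Matching: Σxᵢ = 29 − 8 = 21 and n = 20 − 16 = 4.

n = 4 genomes with total 21 mutations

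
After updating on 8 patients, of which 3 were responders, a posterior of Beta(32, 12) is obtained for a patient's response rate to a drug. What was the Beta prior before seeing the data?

Beta(29, 7)

A Beta(α, β) prior with s successes and f failures in binomial data gives a Beta(α+s, β+f) posterior.
Subtract the data counts: 32−3=29, 12−5=7.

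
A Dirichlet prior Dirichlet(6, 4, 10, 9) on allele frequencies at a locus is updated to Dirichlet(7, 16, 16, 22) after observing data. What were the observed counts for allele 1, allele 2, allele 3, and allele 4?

For a Dirichlet(α) prior with multinomial counts c, the posterior is Dirichlet(α + c) componentwise.
Counts are posterior − prior componentwise: 7−6=1, 16−4=12, 16−10=6, 22−9=13.

counts (1, 12, 6, 13)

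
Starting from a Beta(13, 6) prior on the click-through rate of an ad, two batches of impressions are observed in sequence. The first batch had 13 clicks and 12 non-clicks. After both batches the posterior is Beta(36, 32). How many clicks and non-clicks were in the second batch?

Sequential conjugate updates are equivalent to a single update on the pooled data, so total successes = posterior α − prior α and total failures = posterior β − prior β.
Total across both batches: 36−13=23 clicks, 32−6=26 non-clicks.
Subtract the first batch: 23−13=10 clicks and 26−12=14 non-clicks.

10 clicks and 14 non-clicks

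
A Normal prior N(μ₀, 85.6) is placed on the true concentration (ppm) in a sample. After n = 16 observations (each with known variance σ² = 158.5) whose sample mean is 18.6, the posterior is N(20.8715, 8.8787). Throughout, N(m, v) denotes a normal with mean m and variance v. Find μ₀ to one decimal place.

μ₀ = 40.5

With known observation variance, the Normal–Normal posterior has precision τ_n = τ₀ + n/σ² and mean μ_n = (τ₀μ₀ + (n/σ²)x̄)/τ_n.
Here τ₀ = 1/85.6 = 0.011682 and τ_data = 16/158.5 = 0.100946, so τ_n = 0.112628.
Rearranging for μ₀: μ₀ = (μ_n·τ_n − τ_data·x̄)/τ₀ = (20.8715·0.112628 − 0.100946·18.6) / 0.011682 = 0.473120/0.011682 ≈ 40.5.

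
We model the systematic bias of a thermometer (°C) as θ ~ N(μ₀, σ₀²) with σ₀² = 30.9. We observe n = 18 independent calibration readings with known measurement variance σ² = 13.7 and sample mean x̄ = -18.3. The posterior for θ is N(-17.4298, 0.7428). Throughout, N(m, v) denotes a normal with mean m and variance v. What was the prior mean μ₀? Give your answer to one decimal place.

μ₀ = 17.9

With known observation variance, the Normal–Normal posterior has precision τ_n = τ₀ + n/σ² and mean μ_n = (τ₀μ₀ + (n/σ²)x̄)/τ_n.
Here τ₀ = 1/30.9 = 0.032362 and τ_data = 18/13.7 = 1.313869, so τ_n = 1.346231.
Rearranging for μ₀: μ₀ = (μ_n·τ_n − τ_data·x̄)/τ₀ = (-17.4298·1.346231 − 1.313869·-18.3) / 0.032362 = 0.579266/0.032362 ≈ 17.9.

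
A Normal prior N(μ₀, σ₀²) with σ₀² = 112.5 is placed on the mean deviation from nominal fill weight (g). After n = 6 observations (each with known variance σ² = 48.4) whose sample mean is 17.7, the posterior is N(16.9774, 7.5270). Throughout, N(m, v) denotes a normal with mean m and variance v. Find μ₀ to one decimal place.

With known observation variance, the Normal–Normal posterior has precision τ_n = τ₀ + n/σ² and mean μ_n = (τ₀μ₀ + (n/σ²)x̄)/τ_n.
Here τ₀ = 1/112.5 = 0.008889 and τ_data = 6/48.4 = 0.123967, so τ_n = 0.132856.
Rearranging for μ₀: μ₀ = (μ_n·τ_n − τ_data·x̄)/τ₀ = (16.9774·0.132856 − 0.123967·17.7) / 0.008889 = 0.061334/0.008889 ≈ 6.9.

μ₀ = 6.9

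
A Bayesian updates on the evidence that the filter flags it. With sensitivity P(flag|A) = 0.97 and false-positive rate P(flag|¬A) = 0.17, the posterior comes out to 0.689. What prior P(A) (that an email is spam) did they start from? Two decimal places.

P(A) = 0.28

Bayes' rule in odds form gives O(A|E) = O(A)·[P(E|A)/P(E|¬A)], hence O(A) = O(A|E)/LR.
Posterior odds = 0.689/(1−0.689) = 2.2154. LR = 0.97/0.17 = 5.7059.
Prior odds = 2.2154/5.7059 = 0.3883, so P(A) = 0.3883/(1+0.3883) ≈ 0.28.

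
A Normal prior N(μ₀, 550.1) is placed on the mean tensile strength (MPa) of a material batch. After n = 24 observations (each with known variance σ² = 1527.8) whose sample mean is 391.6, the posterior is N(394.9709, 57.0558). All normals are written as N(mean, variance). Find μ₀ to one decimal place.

μ₀ = 424.1

The posterior mean is a precision-weighted average: μ_n = (τ₀μ₀ + τ_data·x̄)/(τ₀+τ_data), with τ₀=1/σ₀² and τ_data=n/σ².
Here τ₀ = 1/550.1 = 0.001818 and τ_data = 24/1527.8 = 0.015709, so τ_n = 0.017527.
Rearranging for μ₀: μ₀ = (μ_n·τ_n − τ_data·x̄)/τ₀ = (394.9709·0.017527 − 0.015709·391.6) / 0.001818 = 0.771011/0.001818 ≈ 424.1.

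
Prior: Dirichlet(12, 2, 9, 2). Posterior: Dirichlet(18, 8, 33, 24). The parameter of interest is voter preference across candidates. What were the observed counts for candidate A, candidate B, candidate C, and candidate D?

counts (6, 6, 24, 22)

For a Dirichlet(α) prior with multinomial counts c, the posterior is Dirichlet(α + c) componentwise.
Counts are posterior − prior componentwise: 18−12=6, 8−2=6, 33−9=24, 24−2=22.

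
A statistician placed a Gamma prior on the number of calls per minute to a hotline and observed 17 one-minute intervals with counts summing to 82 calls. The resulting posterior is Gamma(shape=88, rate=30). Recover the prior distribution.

A Gamma(α, β) prior (rate parametrization) on a Poisson rate with n observations summing to S gives posterior Gamma(α+S, β+n).
So α = 88 − 82 = 6 and β = 30 − 17 = 13.

Gamma(shape=6, rate=13)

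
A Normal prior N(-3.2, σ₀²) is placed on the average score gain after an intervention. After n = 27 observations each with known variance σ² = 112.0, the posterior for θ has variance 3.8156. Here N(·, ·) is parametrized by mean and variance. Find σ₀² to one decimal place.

Posterior precision equals prior precision plus data precision: 1/σ_n² = 1/σ₀² + n/σ².
So 1/σ₀² = 1/3.8156 − 27/112.0 = 0.262082 − 0.241071 = 0.021011.
Hence σ₀² = 1/0.021011 ≈ 47.6.

σ₀² = 47.6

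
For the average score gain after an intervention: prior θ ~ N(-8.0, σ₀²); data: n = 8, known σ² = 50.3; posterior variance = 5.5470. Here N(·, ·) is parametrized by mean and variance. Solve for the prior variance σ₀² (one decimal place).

σ₀² = 47.1

Posterior precision equals prior precision plus data precision: 1/σ_n² = 1/σ₀² + n/σ².
So 1/σ₀² = 1/5.5470 − 8/50.3 = 0.180278 − 0.159046 = 0.021232.
Hence σ₀² = 1/0.021232 ≈ 47.1.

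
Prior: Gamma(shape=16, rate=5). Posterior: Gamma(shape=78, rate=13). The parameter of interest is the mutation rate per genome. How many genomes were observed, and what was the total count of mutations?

n = 8 genomes with total 62 mutations

Gamma–Poisson conjugacy: posterior shape = α + Σxᵢ, posterior rate = β + n.
Matching: Σxᵢ = 78 − 16 = 62 and n = 13 − 5 = 8.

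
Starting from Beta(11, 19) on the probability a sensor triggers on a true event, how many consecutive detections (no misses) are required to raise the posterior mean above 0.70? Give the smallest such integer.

After k detections and 0 misses the posterior is Beta(11+k, 19), with mean (11+k)/(11+19+k).
Set (11+k)/(30+k) > 0.70 and solve: k > (0.70·30 − 11)/(1 − 0.70) = 33.333.
The smallest integer exceeding 33.333 is 34, and checking k=34: (45)/(64) = 0.7031 > 0.70.

k = 34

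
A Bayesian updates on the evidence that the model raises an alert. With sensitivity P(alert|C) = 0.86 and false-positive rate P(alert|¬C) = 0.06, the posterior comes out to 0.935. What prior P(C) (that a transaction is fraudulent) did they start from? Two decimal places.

In odds form, posterior odds = prior odds × likelihood ratio, so prior odds = posterior odds ÷ LR.
Posterior odds = 0.935/(1−0.935) = 14.3846. LR = 0.86/0.06 = 14.3333.
Prior odds = 14.3846/14.3333 = 1.0036, so P(C) = 1.0036/(1+1.0036) ≈ 0.50.

P(C) = 0.50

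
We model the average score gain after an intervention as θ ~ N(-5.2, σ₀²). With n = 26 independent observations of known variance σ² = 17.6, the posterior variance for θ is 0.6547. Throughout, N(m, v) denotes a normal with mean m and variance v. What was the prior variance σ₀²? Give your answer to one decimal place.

σ₀² = 19.9

Posterior precision equals prior precision plus data precision: 1/σ_n² = 1/σ₀² + n/σ².
So 1/σ₀² = 1/0.6547 − 26/17.6 = 1.527417 − 1.477273 = 0.050144.
Hence σ₀² = 1/0.050144 ≈ 19.9.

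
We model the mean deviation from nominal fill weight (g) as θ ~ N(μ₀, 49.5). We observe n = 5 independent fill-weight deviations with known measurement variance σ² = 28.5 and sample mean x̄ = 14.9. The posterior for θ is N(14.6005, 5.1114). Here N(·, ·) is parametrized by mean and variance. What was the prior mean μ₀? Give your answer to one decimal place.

μ₀ = 12.0

With known observation variance, the Normal–Normal posterior has precision τ_n = τ₀ + n/σ² and mean μ_n = (τ₀μ₀ + (n/σ²)x̄)/τ_n.
Here τ₀ = 1/49.5 = 0.020202 and τ_data = 5/28.5 = 0.175439, so τ_n = 0.195641.
Rearranging for μ₀: μ₀ = (μ_n·τ_n − τ_data·x̄)/τ₀ = (14.6005·0.195641 − 0.175439·14.9) / 0.020202 = 0.242415/0.020202 ≈ 12.0.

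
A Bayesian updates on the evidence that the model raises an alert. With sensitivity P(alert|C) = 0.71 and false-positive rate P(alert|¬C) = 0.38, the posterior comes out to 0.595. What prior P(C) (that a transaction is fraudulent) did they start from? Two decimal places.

In odds form, posterior odds = prior odds × likelihood ratio, so prior odds = posterior odds ÷ LR.
Posterior odds = 0.595/(1−0.595) = 1.4691. LR = 0.71/0.38 = 1.8684.
Prior odds = 1.4691/1.8684 = 0.7863, so P(C) = 0.7863/(1+0.7863) ≈ 0.44.

P(C) = 0.44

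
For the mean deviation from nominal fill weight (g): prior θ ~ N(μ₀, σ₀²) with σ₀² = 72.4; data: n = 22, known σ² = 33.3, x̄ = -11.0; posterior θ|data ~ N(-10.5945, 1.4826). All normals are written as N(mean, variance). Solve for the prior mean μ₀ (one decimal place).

μ₀ = 8.8

The posterior mean is a precision-weighted average: μ_n = (τ₀μ₀ + τ_data·x̄)/(τ₀+τ_data), with τ₀=1/σ₀² and τ_data=n/σ².
Here τ₀ = 1/72.4 = 0.013812 and τ_data = 22/33.3 = 0.660661, so τ_n = 0.674473.
Rearranging for μ₀: μ₀ = (μ_n·τ_n − τ_data·x̄)/τ₀ = (-10.5945·0.674473 − 0.660661·-11.0) / 0.013812 = 0.121567/0.013812 ≈ 8.8.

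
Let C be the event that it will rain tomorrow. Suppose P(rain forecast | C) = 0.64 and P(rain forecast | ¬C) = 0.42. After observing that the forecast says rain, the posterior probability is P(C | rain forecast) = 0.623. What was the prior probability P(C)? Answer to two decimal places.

P(C) = 0.52

In odds form, posterior odds = prior odds × likelihood ratio, so prior odds = posterior odds ÷ LR.
Posterior odds = 0.623/(1−0.623) = 1.6525. LR = 0.64/0.42 = 1.5238.
Prior odds = 1.6525/1.5238 = 1.0845, so P(C) = 1.0845/(1+1.0845) ≈ 0.52.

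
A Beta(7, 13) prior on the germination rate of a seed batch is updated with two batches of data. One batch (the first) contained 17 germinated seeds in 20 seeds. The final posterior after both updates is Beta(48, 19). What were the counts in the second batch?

24 germinated seeds and 3 non-germinating seeds

Sequential conjugate updates are equivalent to a single update on the pooled data, so total successes = posterior α − prior α and total failures = posterior β − prior β.
Total across both batches: 48−7=41 germinated seeds, 19−13=6 non-germinating seeds.
Subtract the first batch: 41−17=24 germinated seeds and 6−3=3 non-germinating seeds.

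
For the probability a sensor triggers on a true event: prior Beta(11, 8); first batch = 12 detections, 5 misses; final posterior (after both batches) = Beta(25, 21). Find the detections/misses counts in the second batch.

2 detections and 8 misses

Because Beta–binomial updating is additive in the counts, the combined data contributed (α_post−α_prior, β_post−β_prior) successes and failures.
Total across both batches: 25−11=14 detections, 21−8=13 misses.
Subtract the first batch: 14−12=2 detections and 13−5=8 misses.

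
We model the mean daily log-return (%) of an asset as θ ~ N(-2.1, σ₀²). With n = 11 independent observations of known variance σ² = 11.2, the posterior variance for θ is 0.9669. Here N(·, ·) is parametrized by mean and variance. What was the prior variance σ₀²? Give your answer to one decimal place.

Posterior precision equals prior precision plus data precision: 1/σ_n² = 1/σ₀² + n/σ².
So 1/σ₀² = 1/0.9669 − 11/11.2 = 1.034233 − 0.982143 = 0.052090.
Hence σ₀² = 1/0.052090 ≈ 19.2.

σ₀² = 19.2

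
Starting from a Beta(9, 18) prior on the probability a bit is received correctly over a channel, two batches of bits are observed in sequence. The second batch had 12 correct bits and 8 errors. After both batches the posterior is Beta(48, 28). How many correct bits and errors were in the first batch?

27 correct bits and 2 errors

Sequential conjugate updates are equivalent to a single update on the pooled data, so total successes = posterior α − prior α and total failures = posterior β − prior β.
Total across both batches: 48−9=39 correct bits, 28−18=10 errors.
Subtract the second batch: 39−12=27 correct bits and 10−8=2 errors.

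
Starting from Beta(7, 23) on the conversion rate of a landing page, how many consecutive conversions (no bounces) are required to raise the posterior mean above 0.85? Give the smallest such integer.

After k conversions and 0 bounces the posterior is Beta(7+k, 23), with mean (7+k)/(7+23+k).
Set (7+k)/(30+k) > 0.85 and solve: k > (0.85·30 − 7)/(1 − 0.85) = 123.333.
The smallest integer exceeding 123.333 is 124.

k = 124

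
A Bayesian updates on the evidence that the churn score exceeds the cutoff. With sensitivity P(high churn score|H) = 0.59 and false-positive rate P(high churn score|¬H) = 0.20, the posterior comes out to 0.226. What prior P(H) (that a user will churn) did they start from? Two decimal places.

In odds form, posterior odds = prior odds × likelihood ratio, so prior odds = posterior odds ÷ LR.
Posterior odds = 0.226/(1−0.226) = 0.2920. LR = 0.59/0.20 = 2.9500.
Prior odds = 0.2920/2.9500 = 0.0990, so P(H) = 0.0990/(1+0.0990) ≈ 0.09.

P(H) = 0.09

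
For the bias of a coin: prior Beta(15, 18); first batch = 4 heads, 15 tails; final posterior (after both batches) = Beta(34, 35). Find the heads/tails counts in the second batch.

15 heads and 2 tails

Because Beta–binomial updating is additive in the counts, the combined data contributed (α_post−α_prior, β_post−β_prior) successes and failures.
Total across both batches: 34−15=19 heads, 35−18=17 tails.
Subtract the first batch: 19−4=15 heads and 17−15=2 tails.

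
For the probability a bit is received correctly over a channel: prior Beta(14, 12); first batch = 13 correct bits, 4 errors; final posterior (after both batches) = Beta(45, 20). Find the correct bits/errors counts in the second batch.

18 correct bits and 4 errors

Sequential conjugate updates are equivalent to a single update on the pooled data, so total successes = posterior α − prior α and total failures = posterior β − prior β.
Total across both batches: 45−14=31 correct bits, 20−12=8 errors.
Subtract the first batch: 31−13=18 correct bits and 8−4=4 errors.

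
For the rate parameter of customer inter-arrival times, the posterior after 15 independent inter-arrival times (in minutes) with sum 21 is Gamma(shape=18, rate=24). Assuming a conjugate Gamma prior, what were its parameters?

Gamma(shape=3, rate=3)

For an exponential likelihood with a Gamma(α, β) prior on the rate, n observations with total T give posterior Gamma(α+n, β+T).
So α = 18 − 15 = 3 and β = 24 − 21 = 3.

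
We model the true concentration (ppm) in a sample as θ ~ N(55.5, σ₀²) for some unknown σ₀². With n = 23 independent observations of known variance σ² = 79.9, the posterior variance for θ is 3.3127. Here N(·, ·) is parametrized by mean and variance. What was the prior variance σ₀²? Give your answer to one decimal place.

σ₀² = 71.4

Posterior precision equals prior precision plus data precision: 1/σ_n² = 1/σ₀² + n/σ².
So 1/σ₀² = 1/3.3127 − 23/79.9 = 0.301869 − 0.287860 = 0.014009.
Hence σ₀² = 1/0.014009 ≈ 71.4.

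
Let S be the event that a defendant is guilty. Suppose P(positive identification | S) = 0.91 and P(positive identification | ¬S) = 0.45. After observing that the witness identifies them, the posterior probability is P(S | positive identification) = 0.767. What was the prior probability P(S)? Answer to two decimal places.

P(S) = 0.62

Bayes' rule in odds form gives O(S|E) = O(S)·[P(E|S)/P(E|¬S)], hence O(S) = O(S|E)/LR.
Posterior odds = 0.767/(1−0.767) = 3.2918. LR = 0.91/0.45 = 2.0222.
Prior odds = 3.2918/2.0222 = 1.6278, so P(S) = 1.6278/(1+1.6278) ≈ 0.62.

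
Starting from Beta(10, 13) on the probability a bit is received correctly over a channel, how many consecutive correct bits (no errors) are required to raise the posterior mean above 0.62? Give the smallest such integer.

k = 12

After k correct bits and 0 errors the posterior is Beta(10+k, 13), with mean (10+k)/(10+13+k).
Set (10+k)/(23+k) > 0.62 and solve: k > (0.62·23 − 10)/(1 − 0.62) = 11.211.
The smallest integer exceeding 11.211 is 12.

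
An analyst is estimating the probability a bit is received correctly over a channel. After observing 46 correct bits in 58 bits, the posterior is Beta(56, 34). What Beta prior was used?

Beta is conjugate to the binomial likelihood: posterior = Beta(a+s, b+f).
Subtract the data counts: 56−46=10, 34−12=22.

Beta(10, 22)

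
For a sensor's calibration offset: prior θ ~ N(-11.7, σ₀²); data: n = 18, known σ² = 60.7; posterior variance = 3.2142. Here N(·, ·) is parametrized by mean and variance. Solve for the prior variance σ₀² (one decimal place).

σ₀² = 68.6

For the Normal–Normal model with known σ², precisions add: τ_n = τ₀ + n/σ².
So 1/σ₀² = 1/3.2142 − 18/60.7 = 0.311119 − 0.296540 = 0.014579.
Hence σ₀² = 1/0.014579 ≈ 68.6.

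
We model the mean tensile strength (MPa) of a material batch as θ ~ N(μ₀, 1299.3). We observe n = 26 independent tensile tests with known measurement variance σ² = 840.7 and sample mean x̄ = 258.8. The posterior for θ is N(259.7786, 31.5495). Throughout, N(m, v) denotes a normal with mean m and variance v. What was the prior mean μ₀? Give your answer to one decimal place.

With known observation variance, the Normal–Normal posterior has precision τ_n = τ₀ + n/σ² and mean μ_n = (τ₀μ₀ + (n/σ²)x̄)/τ_n.
Here τ₀ = 1/1299.3 = 0.000770 and τ_data = 26/840.7 = 0.030927, so τ_n = 0.031697.
Rearranging for μ₀: μ₀ = (μ_n·τ_n − τ_data·x̄)/τ₀ = (259.7786·0.031697 − 0.030927·258.8) / 0.000770 = 0.230295/0.000770 ≈ 299.1.

μ₀ = 299.1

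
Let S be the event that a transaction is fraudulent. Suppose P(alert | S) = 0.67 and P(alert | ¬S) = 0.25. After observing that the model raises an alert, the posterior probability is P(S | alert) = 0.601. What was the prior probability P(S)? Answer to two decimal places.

Bayes' rule in odds form gives O(S|E) = O(S)·[P(E|S)/P(E|¬S)], hence O(S) = O(S|E)/LR.
Posterior odds = 0.601/(1−0.601) = 1.5063. LR = 0.67/0.25 = 2.6800.
Prior odds = 1.5063/2.6800 = 0.5621, so P(S) = 0.5621/(1+0.5621) ≈ 0.36.

P(S) = 0.36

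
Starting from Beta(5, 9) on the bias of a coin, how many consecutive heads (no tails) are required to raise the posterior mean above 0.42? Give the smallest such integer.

After k heads and 0 tails the posterior is Beta(5+k, 9), with mean (5+k)/(5+9+k).
Set (5+k)/(14+k) > 0.42 and solve: k > (0.42·14 − 5)/(1 − 0.42) = 1.517.
The smallest integer exceeding 1.517 is 2, and checking k=2: (7)/(16) = 0.4375 > 0.42.

k = 2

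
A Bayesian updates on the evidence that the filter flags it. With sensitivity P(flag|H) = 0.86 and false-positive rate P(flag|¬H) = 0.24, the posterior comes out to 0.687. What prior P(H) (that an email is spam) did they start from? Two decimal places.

P(H) = 0.38

In odds form, posterior odds = prior odds × likelihood ratio, so prior odds = posterior odds ÷ LR.
Posterior odds = 0.687/(1−0.687) = 2.1949. LR = 0.86/0.24 = 3.5833.
Prior odds = 2.1949/3.5833 = 0.6125, so P(H) = 0.6125/(1+0.6125) ≈ 0.38.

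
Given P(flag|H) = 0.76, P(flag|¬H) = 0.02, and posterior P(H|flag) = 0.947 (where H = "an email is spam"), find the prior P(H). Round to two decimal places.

Bayes' rule in odds form gives O(H|E) = O(H)·[P(E|H)/P(E|¬H)], hence O(H) = O(H|E)/LR.
Posterior odds = 0.947/(1−0.947) = 17.8679. LR = 0.76/0.02 = 38.0000.
Prior odds = 17.8679/38.0000 = 0.4702, so P(H) = 0.4702/(1+0.4702) ≈ 0.32.

P(H) = 0.32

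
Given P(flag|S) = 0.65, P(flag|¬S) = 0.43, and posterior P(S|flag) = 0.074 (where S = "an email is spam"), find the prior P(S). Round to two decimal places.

Bayes' rule in odds form gives O(S|E) = O(S)·[P(E|S)/P(E|¬S)], hence O(S) = O(S|E)/LR.
Posterior odds = 0.074/(1−0.074) = 0.0799. LR = 0.65/0.43 = 1.5116.
Prior odds = 0.0799/1.5116 = 0.0529, so P(S) = 0.0529/(1+0.0529) ≈ 0.05.

P(S) = 0.05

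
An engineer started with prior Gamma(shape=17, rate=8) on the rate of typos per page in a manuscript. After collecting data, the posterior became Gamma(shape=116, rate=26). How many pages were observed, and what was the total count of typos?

A Gamma(α, β) prior (rate parametrization) on a Poisson rate with n observations summing to S gives posterior Gamma(α+S, β+n).
Matching: Σxᵢ = 116 − 17 = 99 and n = 26 − 8 = 18.

n = 18 pages with total 99 typos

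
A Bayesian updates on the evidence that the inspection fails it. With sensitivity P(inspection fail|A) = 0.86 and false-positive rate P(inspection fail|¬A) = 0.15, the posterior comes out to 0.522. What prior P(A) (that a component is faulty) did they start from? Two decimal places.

In odds form, posterior odds = prior odds × likelihood ratio, so prior odds = posterior odds ÷ LR.
Posterior odds = 0.522/(1−0.522) = 1.0921. LR = 0.86/0.15 = 5.7333.
Prior odds = 1.0921/5.7333 = 0.1905, so P(A) = 0.1905/(1+0.1905) ≈ 0.16.

P(A) = 0.16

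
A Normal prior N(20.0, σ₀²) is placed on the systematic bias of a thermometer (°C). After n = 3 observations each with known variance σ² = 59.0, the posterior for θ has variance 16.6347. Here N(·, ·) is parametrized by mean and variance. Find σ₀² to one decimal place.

σ₀² = 107.9

For the Normal–Normal model with known σ², precisions add: τ_n = τ₀ + n/σ².
So 1/σ₀² = 1/16.6347 − 3/59.0 = 0.060115 − 0.050847 = 0.009268.
Hence σ₀² = 1/0.009268 ≈ 107.9.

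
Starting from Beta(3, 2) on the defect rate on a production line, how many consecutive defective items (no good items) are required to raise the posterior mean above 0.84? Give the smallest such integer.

After k defective items and 0 good items the posterior is Beta(3+k, 2), with mean (3+k)/(3+2+k).
Set (3+k)/(5+k) > 0.84 and solve: k > (0.84·5 − 3)/(1 − 0.84) = 7.500.
The smallest integer exceeding 7.500 is 8.

k = 8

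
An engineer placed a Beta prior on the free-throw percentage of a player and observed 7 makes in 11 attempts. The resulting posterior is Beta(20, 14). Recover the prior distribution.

Beta(13, 10)

Under Beta–binomial conjugacy the posterior parameters are (a+s, b+f).
Subtract the data counts: 20−7=13, 14−4=10.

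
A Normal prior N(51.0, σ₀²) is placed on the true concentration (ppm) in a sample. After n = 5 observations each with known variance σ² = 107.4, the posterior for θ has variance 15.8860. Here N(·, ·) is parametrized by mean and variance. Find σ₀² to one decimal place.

σ₀² = 61.0

Posterior precision equals prior precision plus data precision: 1/σ_n² = 1/σ₀² + n/σ².
So 1/σ₀² = 1/15.8860 − 5/107.4 = 0.062949 − 0.046555 = 0.016394.
Hence σ₀² = 1/0.016394 ≈ 61.0.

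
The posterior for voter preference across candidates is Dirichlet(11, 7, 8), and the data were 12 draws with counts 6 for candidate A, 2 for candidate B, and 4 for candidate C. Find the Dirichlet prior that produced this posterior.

Dirichlet(5, 5, 4)

For a Dirichlet(α) prior with multinomial counts c, the posterior is Dirichlet(α + c) componentwise.
Subtract each count from the matching posterior parameter: 11−6=5, 7−2=5, 8−4=4.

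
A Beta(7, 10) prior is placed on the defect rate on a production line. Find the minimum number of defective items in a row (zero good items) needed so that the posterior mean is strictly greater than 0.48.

After k defective items and 0 good items the posterior is Beta(7+k, 10), with mean (7+k)/(7+10+k).
Set (7+k)/(17+k) > 0.48 and solve: k > (0.48·17 − 7)/(1 − 0.48) = 2.231.
The smallest integer exceeding 2.231 is 3, and checking k=3: (10)/(20) = 0.5000 > 0.48.

k = 3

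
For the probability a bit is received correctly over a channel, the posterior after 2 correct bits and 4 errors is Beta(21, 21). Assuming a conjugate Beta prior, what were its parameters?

A Beta(a, b) prior with s successes and f failures in binomial data gives a Beta(a+s, b+f) posterior.
So a = 21 − 2 = 19 and b = 21 − 4 = 17.

Beta(19, 17)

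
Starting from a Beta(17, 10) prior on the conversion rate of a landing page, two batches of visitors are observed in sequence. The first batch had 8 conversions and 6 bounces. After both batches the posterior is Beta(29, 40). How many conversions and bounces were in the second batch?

4 conversions and 24 bounces

Sequential conjugate updates are equivalent to a single update on the pooled data, so total successes = posterior α − prior α and total failures = posterior β − prior β.
Total across both batches: 29−17=12 conversions, 40−10=30 bounces.
Subtract the first batch: 12−8=4 conversions and 30−6=24 bounces.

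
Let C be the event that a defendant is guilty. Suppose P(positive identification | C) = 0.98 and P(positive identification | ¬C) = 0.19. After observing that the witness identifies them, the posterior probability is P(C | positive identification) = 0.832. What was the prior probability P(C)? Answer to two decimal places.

P(C) = 0.49

Bayes' rule in odds form gives O(C|E) = O(C)·[P(E|C)/P(E|¬C)], hence O(C) = O(C|E)/LR.
Posterior odds = 0.832/(1−0.832) = 4.9524. LR = 0.98/0.19 = 5.1579.
Prior odds = 4.9524/5.1579 = 0.9602, so P(C) = 0.9602/(1+0.9602) ≈ 0.49.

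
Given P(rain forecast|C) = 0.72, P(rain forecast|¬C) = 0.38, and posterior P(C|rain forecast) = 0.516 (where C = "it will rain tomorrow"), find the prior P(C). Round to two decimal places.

P(C) = 0.36

In odds form, posterior odds = prior odds × likelihood ratio, so prior odds = posterior odds ÷ LR.
Posterior odds = 0.516/(1−0.516) = 1.0661. LR = 0.72/0.38 = 1.8947.
Prior odds = 1.0661/1.8947 = 0.5627, so P(C) = 0.5627/(1+0.5627) ≈ 0.36.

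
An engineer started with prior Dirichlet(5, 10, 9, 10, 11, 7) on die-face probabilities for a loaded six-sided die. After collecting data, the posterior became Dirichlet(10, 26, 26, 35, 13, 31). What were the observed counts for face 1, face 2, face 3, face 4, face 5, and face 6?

For a Dirichlet(α) prior with multinomial counts c, the posterior is Dirichlet(α + c) componentwise.
Counts are posterior − prior componentwise: 10−5=5, 26−10=16, 26−9=17, 35−10=25, 13−11=2, 31−7=24.

counts (5, 16, 17, 25, 2, 24)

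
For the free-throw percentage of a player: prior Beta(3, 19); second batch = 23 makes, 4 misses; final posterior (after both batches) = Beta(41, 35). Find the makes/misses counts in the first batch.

15 makes and 12 misses

Because Beta–binomial updating is additive in the counts, the combined data contributed (α_post−α_prior, β_post−β_prior) successes and failures.
Total across both batches: 41−3=38 makes, 35−19=16 misses.
Subtract the second batch: 38−23=15 makes and 16−4=12 misses.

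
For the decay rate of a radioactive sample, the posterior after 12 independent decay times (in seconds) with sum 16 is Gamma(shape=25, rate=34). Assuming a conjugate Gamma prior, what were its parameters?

Gamma(shape=13, rate=18)

For an exponential likelihood with a Gamma(α, β) prior on the rate, n observations with total T give posterior Gamma(α+n, β+T).
So α = 25 − 12 = 13 and β = 34 − 16 = 18.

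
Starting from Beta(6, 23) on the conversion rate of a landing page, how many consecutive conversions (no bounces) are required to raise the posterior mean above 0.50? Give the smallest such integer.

After k conversions and 0 bounces the posterior is Beta(6+k, 23), with mean (6+k)/(6+23+k).
Set (6+k)/(29+k) > 0.50 and solve: k > (0.50·29 − 6)/(1 − 0.50) = 17.000.
The smallest integer exceeding 17.000 is 18, and checking k=18: (24)/(47) = 0.5106 > 0.50.

k = 18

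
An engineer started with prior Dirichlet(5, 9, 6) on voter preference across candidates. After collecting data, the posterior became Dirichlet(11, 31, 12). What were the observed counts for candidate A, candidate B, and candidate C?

For a Dirichlet(α) prior with multinomial counts c, the posterior is Dirichlet(α + c) componentwise.
Counts are posterior − prior componentwise: 11−5=6, 31−9=22, 12−6=6.

counts (6, 22, 6)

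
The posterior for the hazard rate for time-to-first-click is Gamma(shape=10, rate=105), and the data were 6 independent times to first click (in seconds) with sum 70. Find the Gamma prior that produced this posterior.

Gamma(shape=4, rate=35)

For an exponential likelihood with a Gamma(α, β) prior on the rate, n observations with total T give posterior Gamma(α+n, β+T).
So α = 10 − 6 = 4 and β = 105 − 70 = 35.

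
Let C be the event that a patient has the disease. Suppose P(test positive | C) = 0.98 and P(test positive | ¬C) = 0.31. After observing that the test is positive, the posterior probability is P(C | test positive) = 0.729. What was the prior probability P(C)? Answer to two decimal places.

Bayes' rule in odds form gives O(C|E) = O(C)·[P(E|C)/P(E|¬C)], hence O(C) = O(C|E)/LR.
Posterior odds = 0.729/(1−0.729) = 2.6900. LR = 0.98/0.31 = 3.1613.
Prior odds = 2.6900/3.1613 = 0.8509, so P(C) = 0.8509/(1+0.8509) ≈ 0.46.

P(C) = 0.46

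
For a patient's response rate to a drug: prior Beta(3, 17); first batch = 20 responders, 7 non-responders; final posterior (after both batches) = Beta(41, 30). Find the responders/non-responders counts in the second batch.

18 responders and 6 non-responders

Sequential conjugate updates are equivalent to a single update on the pooled data, so total successes = posterior α − prior α and total failures = posterior β − prior β.
Total across both batches: 41−3=38 responders, 30−17=13 non-responders.
Subtract the first batch: 38−20=18 responders and 13−7=6 non-responders.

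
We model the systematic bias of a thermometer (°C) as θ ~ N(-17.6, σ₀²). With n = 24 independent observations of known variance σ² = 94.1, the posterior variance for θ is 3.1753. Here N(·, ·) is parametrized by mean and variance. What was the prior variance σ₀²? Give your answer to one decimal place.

σ₀² = 16.7

Posterior precision equals prior precision plus data precision: 1/σ_n² = 1/σ₀² + n/σ².
So 1/σ₀² = 1/3.1753 − 24/94.1 = 0.314931 − 0.255048 = 0.059883.
Hence σ₀² = 1/0.059883 ≈ 16.7.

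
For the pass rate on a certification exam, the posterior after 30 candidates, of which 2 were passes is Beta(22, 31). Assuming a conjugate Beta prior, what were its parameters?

A Beta(a, b) prior with s successes and f failures in binomial data gives a Beta(a+s, b+f) posterior.
So a = 22 − 2 = 20 and b = 31 − 28 = 3.

Beta(20, 3)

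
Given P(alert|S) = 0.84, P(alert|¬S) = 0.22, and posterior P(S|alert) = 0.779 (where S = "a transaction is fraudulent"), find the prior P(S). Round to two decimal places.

In odds form, posterior odds = prior odds × likelihood ratio, so prior odds = posterior odds ÷ LR.
Posterior odds = 0.779/(1−0.779) = 3.5249. LR = 0.84/0.22 = 3.8182.
Prior odds = 3.5249/3.8182 = 0.9232, so P(S) = 0.9232/(1+0.9232) ≈ 0.48.

P(S) = 0.48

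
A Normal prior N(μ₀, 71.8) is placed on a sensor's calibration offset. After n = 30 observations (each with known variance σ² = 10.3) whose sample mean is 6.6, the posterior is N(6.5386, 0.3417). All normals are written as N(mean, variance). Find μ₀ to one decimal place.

With known observation variance, the Normal–Normal posterior has precision τ_n = τ₀ + n/σ² and mean μ_n = (τ₀μ₀ + (n/σ²)x̄)/τ_n.
Here τ₀ = 1/71.8 = 0.013928 and τ_data = 30/10.3 = 2.912621, so τ_n = 2.926549.
Rearranging for μ₀: μ₀ = (μ_n·τ_n − τ_data·x̄)/τ₀ = (6.5386·2.926549 − 2.912621·6.6) / 0.013928 = -0.087765/0.013928 ≈ -6.3.

μ₀ = -6.3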